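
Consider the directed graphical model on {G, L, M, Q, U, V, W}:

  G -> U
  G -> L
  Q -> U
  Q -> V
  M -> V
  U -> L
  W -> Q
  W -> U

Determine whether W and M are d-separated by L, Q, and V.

We examine all 2 paths between W and M:
Path 1: W → Q → V ← M
  Q is a chain here and Q is conditioned on, so the path is blocked at Q.
Path 2: W → U ← Q → V ← M
  Q is a fork here and Q is conditioned on, so the path is blocked at Q.
Since every path is blocked, d-separation holds.

Yes — W and M are d-separated given {L, Q, V}.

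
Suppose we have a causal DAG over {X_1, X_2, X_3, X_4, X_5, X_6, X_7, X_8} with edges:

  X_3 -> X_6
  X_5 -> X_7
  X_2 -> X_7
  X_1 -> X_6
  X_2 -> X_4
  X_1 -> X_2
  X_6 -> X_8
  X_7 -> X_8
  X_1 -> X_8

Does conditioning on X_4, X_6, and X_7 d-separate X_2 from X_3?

No

Enumerating the 4 paths from X_2 to X_3 and testing each for blocking by {X_4, X_6, X_7}:
Path 1: X_2 → X_7 → X_8 ← X_1 → X_6 ← X_3
  X_7 is a chain here and X_7 is conditioned on, so the path is blocked at X_7.
Path 2: X_2 → X_7 → X_8 ← X_6 ← X_3
  X_7 is a chain here and X_7 is conditioned on, so the path is blocked at X_7.
Path 3: X_2 ← X_1 → X_8 ← X_6 ← X_3
  X_8 is a collider here and neither X_8 nor any of its descendants is conditioned on, so the collider stays closed — the path is blocked at X_8.
Path 4: X_2 ← X_1 → X_6 ← X_3
  X_1 is a fork and X_1 is not conditioned on; X_6 is a collider and X_6 is conditioned on, which opens it — no node blocks this path, so it is active.
At least one path is unblocked, so d-separation fails.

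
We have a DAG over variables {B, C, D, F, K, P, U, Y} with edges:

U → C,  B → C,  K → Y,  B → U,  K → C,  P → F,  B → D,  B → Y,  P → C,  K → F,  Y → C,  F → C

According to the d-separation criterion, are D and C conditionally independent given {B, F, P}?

6 paths connect D and C; each must be blocked for d-separation to hold:
Path 1: D ← B → U → C
  B is a fork here and B is conditioned on, so the path is blocked at B.
Path 2: D ← B → Y ← K → F ← P → C
  B is a fork here and B is conditioned on, so the path is blocked at B.
Path 3: D ← B → Y ← K → F → C
  B is a fork here and B is conditioned on, so the path is blocked at B.
Path 4: D ← B → Y ← K → C
  B is a fork here and B is conditioned on, so the path is blocked at B.
Path 5: D ← B → Y → C
  B is a fork here and B is conditioned on, so the path is blocked at B.
Path 6: D ← B → C
  B is a fork here and B is conditioned on, so the path is blocked at B.
Since every path is blocked, d-separation holds.

Yes — D and C are d-separated given {B, F, P}.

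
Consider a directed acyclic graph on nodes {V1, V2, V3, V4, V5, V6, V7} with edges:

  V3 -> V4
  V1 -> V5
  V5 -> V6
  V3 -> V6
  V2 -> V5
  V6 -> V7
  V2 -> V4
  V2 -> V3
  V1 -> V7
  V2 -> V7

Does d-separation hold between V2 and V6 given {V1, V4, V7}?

6 paths connect V2 and V6; each must be blocked for d-separation to hold:
Path 1: V2 → V7 ← V6
  V7 is a collider and V7 is conditioned on, which opens it — no node blocks this path, so it is active.
Path 2: V2 → V7 ← V1 → V5 → V6
  V1 is a fork here and V1 is conditioned on, so the path is blocked at V1.
Path 3: V2 → V5 → V6
  V5 is a chain and V5 is not conditioned on — no node blocks this path, so it is active.
Path 4: V2 → V5 ← V1 → V7 ← V6
  V1 is a fork here and V1 is conditioned on, so the path is blocked at V1.
Path 5: V2 → V4 ← V3 → V6
  V4 is a collider and V4 is conditioned on, which opens it; V3 is a fork and V3 is not conditioned on — no node blocks this path, so it is active.
Path 6: V2 → V3 → V6
  V3 is a chain and V3 is not conditioned on — no node blocks this path, so it is active.
At least one path is unblocked, so d-separation fails.

No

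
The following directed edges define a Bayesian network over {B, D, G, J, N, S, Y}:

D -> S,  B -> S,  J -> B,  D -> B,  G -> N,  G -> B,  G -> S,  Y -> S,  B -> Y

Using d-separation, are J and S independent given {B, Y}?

We examine all 4 paths between J and S:
Path 1: J → B → S
  B is a chain here and B is conditioned on, so the path is blocked at B.
Path 2: J → B ← D → S
  B is a collider and B is conditioned on, which opens it; D is a fork and D is not conditioned on — no node blocks this path, so it is active.
Path 3: J → B → Y → S
  B is a chain here and B is conditioned on, so the path is blocked at B.
Path 4: J → B ← G → S
  B is a collider and B is conditioned on, which opens it; G is a fork and G is not conditioned on — no node blocks this path, so it is active.
Because an active path exists, J and S are not d-separated.

No — J and S are not d-separated given {B, Y}.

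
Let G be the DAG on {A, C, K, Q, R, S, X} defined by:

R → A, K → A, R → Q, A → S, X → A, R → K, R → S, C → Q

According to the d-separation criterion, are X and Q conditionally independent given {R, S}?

Enumerating the 3 paths from X to Q and testing each for blocking by {R, S}:
Path 1: X → A ← R → Q
  R is a fork here and R is conditioned on, so the path is blocked at R.
Path 2: X → A ← K ← R → Q
  R is a fork here and R is conditioned on, so the path is blocked at R.
Path 3: X → A → S ← R → Q
  R is a fork here and R is conditioned on, so the path is blocked at R.
Every path is blocked, so X and Q are d-separated given {R, S}.

Yes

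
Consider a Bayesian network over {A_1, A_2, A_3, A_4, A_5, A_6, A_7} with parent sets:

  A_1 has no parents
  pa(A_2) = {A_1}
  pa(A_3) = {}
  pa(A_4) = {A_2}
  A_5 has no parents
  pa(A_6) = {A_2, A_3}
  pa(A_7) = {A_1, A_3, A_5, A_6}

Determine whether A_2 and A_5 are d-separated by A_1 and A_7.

We examine all 3 paths between A_2 and A_5:
  1. A_2 → A_6 → A_7 ← A_5 — A_6:chain[open]; A_7:collider[open] ⇒ active
  2. A_2 → A_6 ← A_3 → A_7 ← A_5 — A_6:collider[open]; A_3:fork[open]; A_7:collider[open] ⇒ active
  3. A_2 ← A_1 → A_7 ← A_5 — A_1:fork[blocks]; A_7:collider[open] ⇒ blocked
Because an active path exists, A_2 and A_5 are not d-separated.

No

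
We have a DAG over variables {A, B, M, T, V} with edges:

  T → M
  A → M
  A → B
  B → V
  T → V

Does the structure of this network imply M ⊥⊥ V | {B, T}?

2 paths connect M and V; each must be blocked for d-separation to hold:
Path 1: M ← T → V
  T is a fork here and T is conditioned on, so the path is blocked at T.
Path 2: M ← A → B → V
  B is a chain here and B is conditioned on, so the path is blocked at B.
Every path is blocked, so M and V are d-separated given {B, T}.

Yes — M and V are d-separated given {B, T}.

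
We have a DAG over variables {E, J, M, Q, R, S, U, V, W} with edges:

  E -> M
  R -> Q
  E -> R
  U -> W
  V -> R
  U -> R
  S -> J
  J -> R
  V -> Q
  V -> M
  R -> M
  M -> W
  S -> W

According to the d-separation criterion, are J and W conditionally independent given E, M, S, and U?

Yes

Enumerating the 6 paths from J to W and testing each for blocking by {E, M, S, U}:
Path 1: J ← S → W
  S is a fork here and S is conditioned on, so the path is blocked at S.
Path 2: J → R → Q ← V → M → W
  Q is a collider here and neither Q nor any of its descendants is conditioned on, so the collider stays closed — the path is blocked at Q.
Path 3: J → R ← V → M → W
  M is a chain here and M is conditioned on, so the path is blocked at M.
Path 4: J → R ← E → M → W
  E is a fork here and E is conditioned on, so the path is blocked at E.
Path 5: J → R ← U → W
  U is a fork here and U is conditioned on, so the path is blocked at U.
Path 6: J → R → M → W
  M is a chain here and M is conditioned on, so the path is blocked at M.
All paths are blocked; J ⊥ W | {E, M, S, U} holds.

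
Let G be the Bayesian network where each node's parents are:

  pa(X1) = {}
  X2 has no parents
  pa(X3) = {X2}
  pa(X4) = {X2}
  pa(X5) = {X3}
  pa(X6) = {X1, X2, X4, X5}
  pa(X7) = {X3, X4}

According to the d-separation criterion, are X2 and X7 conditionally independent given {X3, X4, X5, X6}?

We examine all 6 paths between X2 and X7:
Path 1: X2 → X4 → X6 ← X5 ← X3 → X7
  X4 is a chain here and X4 is conditioned on, so the path is blocked at X4.
Path 2: X2 → X4 → X7
  X4 is a chain here and X4 is conditioned on, so the path is blocked at X4.
Path 3: X2 → X6 ← X5 ← X3 → X7
  X5 is a chain here and X5 is conditioned on, so the path is blocked at X5.
Path 4: X2 → X6 ← X4 → X7
  X4 is a fork here and X4 is conditioned on, so the path is blocked at X4.
Path 5: X2 → X3 → X5 → X6 ← X4 → X7
  X3 is a chain here and X3 is conditioned on, so the path is blocked at X3.
Path 6: X2 → X3 → X7
  X3 is a chain here and X3 is conditioned on, so the path is blocked at X3.
All paths are blocked; X2 ⊥ X7 | {X3, X4, X5, X6} holds.

Yes — X2 and X7 are d-separated given {X3, X4, X5, X6}.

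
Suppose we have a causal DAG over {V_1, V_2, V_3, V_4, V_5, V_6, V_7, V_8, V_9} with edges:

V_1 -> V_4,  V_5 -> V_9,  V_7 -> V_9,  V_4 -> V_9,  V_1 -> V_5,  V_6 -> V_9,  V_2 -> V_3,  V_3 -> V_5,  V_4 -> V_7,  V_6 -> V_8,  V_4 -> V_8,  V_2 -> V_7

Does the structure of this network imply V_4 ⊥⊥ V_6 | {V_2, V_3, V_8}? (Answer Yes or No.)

No — V_4 and V_6 are not d-separated given {V_2, V_3, V_8}.

Enumerating the 6 paths from V_4 to V_6 and testing each for blocking by {V_2, V_3, V_8}:
Path 1: V_4 → V_7 ← V_2 → V_3 → V_5 → V_9 ← V_6
  V_7 is a collider here and neither V_7 nor any of its descendants is conditioned on, so the collider stays closed — the path is blocked at V_7.
Path 2: V_4 → V_7 → V_9 ← V_6
  V_9 is a collider here and neither V_9 nor any of its descendants is conditioned on, so the collider stays closed — the path is blocked at V_9.
Path 3: V_4 → V_8 ← V_6
  V_8 is a collider and V_8 is conditioned on, which opens it — no node blocks this path, so it is active.
Path 4: V_4 ← V_1 → V_5 ← V_3 ← V_2 → V_7 → V_9 ← V_6
  V_5 is a collider here and neither V_5 nor any of its descendants is conditioned on, so the collider stays closed — the path is blocked at V_5.
Path 5: V_4 ← V_1 → V_5 → V_9 ← V_6
  V_9 is a collider here and neither V_9 nor any of its descendants is conditioned on, so the collider stays closed — the path is blocked at V_9.
Path 6: V_4 → V_9 ← V_6
  V_9 is a collider here and neither V_9 nor any of its descendants is conditioned on, so the collider stays closed — the path is blocked at V_9.
Since the path V_4 → V_8 ← V_6 is active, V_4 and V_6 are not d-separated given {V_2, V_3, V_8}.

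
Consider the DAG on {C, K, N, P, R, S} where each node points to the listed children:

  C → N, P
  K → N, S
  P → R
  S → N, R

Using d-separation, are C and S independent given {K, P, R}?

Yes

We examine all 3 paths between C and S:
Path 1: C → P → R ← S
  P is a chain here and P is conditioned on, so the path is blocked at P.
Path 2: C → N ← K → S
  N is a collider here and neither N nor any of its descendants is conditioned on, so the collider stays closed — the path is blocked at N.
Path 3: C → N ← S
  N is a collider here and neither N nor any of its descendants is conditioned on, so the collider stays closed — the path is blocked at N.
All paths are blocked; C ⊥ S | {K, P, R} holds.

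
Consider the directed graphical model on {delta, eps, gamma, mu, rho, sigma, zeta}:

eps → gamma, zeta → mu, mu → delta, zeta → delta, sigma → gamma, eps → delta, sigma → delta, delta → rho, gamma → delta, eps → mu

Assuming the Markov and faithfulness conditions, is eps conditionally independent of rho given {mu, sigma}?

No

5 paths connect eps and rho; each must be blocked for d-separation to hold:
Path 1: eps → mu ← zeta → delta → rho
  mu is a collider and mu is conditioned on, which opens it; zeta is a fork and zeta is not conditioned on; delta is a chain and delta is not conditioned on — no node blocks this path, so it is active.
Path 2: eps → mu → delta → rho
  mu is a chain here and mu is conditioned on, so the path is blocked at mu.
Path 3: eps → delta → rho
  delta is a chain and delta is not conditioned on — no node blocks this path, so it is active.
Path 4: eps → gamma ← sigma → delta → rho
  gamma is a collider here and neither gamma nor any of its descendants is conditioned on, so the collider stays closed — the path is blocked at gamma.
Path 5: eps → gamma → delta → rho
  gamma is a chain and gamma is not conditioned on; delta is a chain and delta is not conditioned on — no node blocks this path, so it is active.
Since the path eps → mu ← zeta → delta → rho is active, eps and rho are not d-separated given {mu, sigma}.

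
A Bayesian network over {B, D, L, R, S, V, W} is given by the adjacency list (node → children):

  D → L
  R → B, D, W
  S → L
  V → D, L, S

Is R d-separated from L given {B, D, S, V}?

There are 3 undirected paths between R and L; checking each against the conditioning set {B, D, S, V}:
Path 1: R → D → L
  D is a chain here and D is conditioned on, so the path is blocked at D.
Path 2: R → D ← V → S → L
  V is a fork here and V is conditioned on, so the path is blocked at V.
Path 3: R → D ← V → L
  V is a fork here and V is conditioned on, so the path is blocked at V.
All paths are blocked; R ⊥ L | {B, D, S, V} holds.

Yes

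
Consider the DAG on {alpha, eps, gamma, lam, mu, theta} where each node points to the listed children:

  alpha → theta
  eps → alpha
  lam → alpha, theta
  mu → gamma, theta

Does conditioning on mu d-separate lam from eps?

Enumerating the 2 paths from lam to eps and testing each for blocking by {mu}:
Path 1: lam → theta ← alpha ← eps
  theta is a collider here and neither theta nor any of its descendants is conditioned on, so the collider stays closed — the path is blocked at theta.
Path 2: lam → alpha ← eps
  alpha is a collider here and neither alpha nor any of its descendants is conditioned on, so the collider stays closed — the path is blocked at alpha.
Every path is blocked, so lam and eps are d-separated given {mu}.

Yes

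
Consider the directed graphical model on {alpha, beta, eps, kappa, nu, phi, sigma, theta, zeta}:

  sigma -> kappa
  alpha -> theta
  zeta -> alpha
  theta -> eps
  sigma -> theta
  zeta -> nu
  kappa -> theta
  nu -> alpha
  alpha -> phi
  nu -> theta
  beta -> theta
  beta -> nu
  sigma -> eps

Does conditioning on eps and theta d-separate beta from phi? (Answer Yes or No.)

No

Enumerating the 6 paths from beta to phi and testing each for blocking by {eps, theta}:
Path 1: beta → nu → alpha → phi
  nu is a chain and nu is not conditioned on; alpha is a chain and alpha is not conditioned on — no node blocks this path, so it is active.
Path 2: beta → nu ← zeta → alpha → phi
  nu is a collider and its descendant theta is conditioned on, which opens it; zeta is a fork and zeta is not conditioned on; alpha is a chain and alpha is not conditioned on — no node blocks this path, so it is active.
Path 3: beta → nu → theta ← alpha → phi
  nu is a chain and nu is not conditioned on; theta is a collider and theta is conditioned on, which opens it; alpha is a fork and alpha is not conditioned on — no node blocks this path, so it is active.
Path 4: beta → theta ← nu → alpha → phi
  theta is a collider and theta is conditioned on, which opens it; nu is a fork and nu is not conditioned on; alpha is a chain and alpha is not conditioned on — no node blocks this path, so it is active.
Path 5: beta → theta ← nu ← zeta → alpha → phi
  theta is a collider and theta is conditioned on, which opens it; nu is a chain and nu is not conditioned on; zeta is a fork and zeta is not conditioned on; alpha is a chain and alpha is not conditioned on — no node blocks this path, so it is active.
Path 6: beta → theta ← alpha → phi
  theta is a collider and theta is conditioned on, which opens it; alpha is a fork and alpha is not conditioned on — no node blocks this path, so it is active.
Since the path beta → nu → alpha → phi is active, beta and phi are not d-separated given {eps, theta}.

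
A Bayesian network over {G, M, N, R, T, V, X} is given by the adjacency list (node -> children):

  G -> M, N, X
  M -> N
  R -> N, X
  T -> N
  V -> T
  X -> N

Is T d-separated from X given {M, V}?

Yes — T and X are d-separated given {M, V}.

We examine all 4 paths between T and X:
Path 1: T → N ← R → X
  N is a collider here and neither N nor any of its descendants is conditioned on, so the collider stays closed — the path is blocked at N.
Path 2: T → N ← X
  N is a collider here and neither N nor any of its descendants is conditioned on, so the collider stays closed — the path is blocked at N.
Path 3: T → N ← G → X
  N is a collider here and neither N nor any of its descendants is conditioned on, so the collider stays closed — the path is blocked at N.
Path 4: T → N ← M ← G → X
  N is a collider here and neither N nor any of its descendants is conditioned on, so the collider stays closed — the path is blocked at N.
Every path is blocked, so T and X are d-separated given {M, V}.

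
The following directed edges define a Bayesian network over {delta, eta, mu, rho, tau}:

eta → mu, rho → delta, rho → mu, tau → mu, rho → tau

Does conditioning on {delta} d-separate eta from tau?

Yes

We examine all 2 paths between eta and tau:
Path 1: eta → mu ← rho → tau
  mu is a collider here and neither mu nor any of its descendants is conditioned on, so the collider stays closed — the path is blocked at mu.
Path 2: eta → mu ← tau
  mu is a collider here and neither mu nor any of its descendants is conditioned on, so the collider stays closed — the path is blocked at mu.
Since every path is blocked, d-separation holds.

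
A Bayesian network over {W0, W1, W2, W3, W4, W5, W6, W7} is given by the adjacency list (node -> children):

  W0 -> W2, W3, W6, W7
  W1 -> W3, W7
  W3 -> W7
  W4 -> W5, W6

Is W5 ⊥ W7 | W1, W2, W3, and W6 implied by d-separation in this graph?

No

We examine all 3 paths between W5 and W7:
Path 1: W5 ← W4 → W6 ← W0 → W3 → W7
  W3 is a chain here and W3 is conditioned on, so the path is blocked at W3.
Path 2: W5 ← W4 → W6 ← W0 → W3 ← W1 → W7
  W1 is a fork here and W1 is conditioned on, so the path is blocked at W1.
Path 3: W5 ← W4 → W6 ← W0 → W7
  W4 is a fork and W4 is not conditioned on; W6 is a collider and W6 is conditioned on, which opens it; W0 is a fork and W0 is not conditioned on — no node blocks this path, so it is active.
Because an active path exists, W5 and W7 are not d-separated.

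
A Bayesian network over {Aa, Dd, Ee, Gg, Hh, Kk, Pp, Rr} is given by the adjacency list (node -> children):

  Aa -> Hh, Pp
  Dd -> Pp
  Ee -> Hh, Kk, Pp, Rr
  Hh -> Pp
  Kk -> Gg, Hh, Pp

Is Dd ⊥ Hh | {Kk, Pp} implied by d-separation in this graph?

6 paths connect Dd and Hh; each must be blocked for d-separation to hold:
Path 1: Dd → Pp ← Hh
  Pp is a collider and Pp is conditioned on, which opens it — no node blocks this path, so it is active.
Path 2: Dd → Pp ← Kk → Hh
  Kk is a fork here and Kk is conditioned on, so the path is blocked at Kk.
Path 3: Dd → Pp ← Kk ← Ee → Hh
  Kk is a chain here and Kk is conditioned on, so the path is blocked at Kk.
Path 4: Dd → Pp ← Aa → Hh
  Pp is a collider and Pp is conditioned on, which opens it; Aa is a fork and Aa is not conditioned on — no node blocks this path, so it is active.
Path 5: Dd → Pp ← Ee → Hh
  Pp is a collider and Pp is conditioned on, which opens it; Ee is a fork and Ee is not conditioned on — no node blocks this path, so it is active.
Path 6: Dd → Pp ← Ee → Kk → Hh
  Kk is a chain here and Kk is conditioned on, so the path is blocked at Kk.
Because an active path exists, Dd and Hh are not d-separated.

No — Dd and Hh are not d-separated given {Kk, Pp}.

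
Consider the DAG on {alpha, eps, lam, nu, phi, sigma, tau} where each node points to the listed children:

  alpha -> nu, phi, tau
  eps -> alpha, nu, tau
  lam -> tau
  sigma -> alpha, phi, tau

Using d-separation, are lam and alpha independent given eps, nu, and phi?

Yes

There are 5 undirected paths between lam and alpha; checking each against the conditioning set {eps, nu, phi}:
Path 1: lam → tau ← sigma → alpha
  tau is a collider here and neither tau nor any of its descendants is conditioned on, so the collider stays closed — the path is blocked at tau.
Path 2: lam → tau ← sigma → phi ← alpha
  tau is a collider here and neither tau nor any of its descendants is conditioned on, so the collider stays closed — the path is blocked at tau.
Path 3: lam → tau ← alpha
  tau is a collider here and neither tau nor any of its descendants is conditioned on, so the collider stays closed — the path is blocked at tau.
Path 4: lam → tau ← eps → nu ← alpha
  tau is a collider here and neither tau nor any of its descendants is conditioned on, so the collider stays closed — the path is blocked at tau.
Path 5: lam → tau ← eps → alpha
  tau is a collider here and neither tau nor any of its descendants is conditioned on, so the collider stays closed — the path is blocked at tau.
Since every path is blocked, d-separation holds.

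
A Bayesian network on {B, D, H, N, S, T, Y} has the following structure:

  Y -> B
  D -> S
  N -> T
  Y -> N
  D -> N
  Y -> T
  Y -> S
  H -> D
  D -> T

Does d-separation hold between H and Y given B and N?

Enumerating the 5 paths from H to Y and testing each for blocking by {B, N}:
Path 1: H → D → N → T ← Y
  N is a chain here and N is conditioned on, so the path is blocked at N.
Path 2: H → D → N ← Y
  D is a chain and D is not conditioned on; N is a collider and N is conditioned on, which opens it — no node blocks this path, so it is active.
Path 3: H → D → T ← N ← Y
  T is a collider here and neither T nor any of its descendants is conditioned on, so the collider stays closed — the path is blocked at T.
Path 4: H → D → T ← Y
  T is a collider here and neither T nor any of its descendants is conditioned on, so the collider stays closed — the path is blocked at T.
Path 5: H → D → S ← Y
  S is a collider here and neither S nor any of its descendants is conditioned on, so the collider stays closed — the path is blocked at S.
Because an active path exists, H and Y are not d-separated.

No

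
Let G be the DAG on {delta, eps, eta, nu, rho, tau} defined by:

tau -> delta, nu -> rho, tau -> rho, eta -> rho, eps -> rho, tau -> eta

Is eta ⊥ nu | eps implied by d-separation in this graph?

There are 2 undirected paths between eta and nu; checking each against the conditioning set {eps}:
Path 1: eta ← tau → rho ← nu
  rho is a collider here and neither rho nor any of its descendants is conditioned on, so the collider stays closed — the path is blocked at rho.
Path 2: eta → rho ← nu
  rho is a collider here and neither rho nor any of its descendants is conditioned on, so the collider stays closed — the path is blocked at rho.
All paths are blocked; eta ⊥ nu | {eps} holds.

Yes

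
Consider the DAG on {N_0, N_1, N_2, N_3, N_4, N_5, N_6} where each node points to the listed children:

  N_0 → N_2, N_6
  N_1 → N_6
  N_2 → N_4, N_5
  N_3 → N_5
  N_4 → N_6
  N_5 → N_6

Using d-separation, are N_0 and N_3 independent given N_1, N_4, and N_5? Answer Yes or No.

We examine all 4 paths between N_0 and N_3:
Path 1: N_0 → N_6 ← N_4 ← N_2 → N_5 ← N_3
  N_6 is a collider here and neither N_6 nor any of its descendants is conditioned on, so the collider stays closed — the path is blocked at N_6.
Path 2: N_0 → N_6 ← N_5 ← N_3
  N_6 is a collider here and neither N_6 nor any of its descendants is conditioned on, so the collider stays closed — the path is blocked at N_6.
Path 3: N_0 → N_2 → N_4 → N_6 ← N_5 ← N_3
  N_4 is a chain here and N_4 is conditioned on, so the path is blocked at N_4.
Path 4: N_0 → N_2 → N_5 ← N_3
  N_2 is a chain and N_2 is not conditioned on; N_5 is a collider and N_5 is conditioned on, which opens it — no node blocks this path, so it is active.
Since the path N_0 → N_2 → N_5 ← N_3 is active, N_0 and N_3 are not d-separated given {N_1, N_4, N_5}.

No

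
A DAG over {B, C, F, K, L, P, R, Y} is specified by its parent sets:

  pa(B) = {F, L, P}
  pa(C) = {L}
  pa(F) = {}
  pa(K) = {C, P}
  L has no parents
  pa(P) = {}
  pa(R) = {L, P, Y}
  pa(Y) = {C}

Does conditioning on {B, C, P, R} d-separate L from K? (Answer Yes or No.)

Yes

Enumerating the 6 paths from L to K and testing each for blocking by {B, C, P, R}:
Path 1: L → R ← Y ← C → K
  C is a fork here and C is conditioned on, so the path is blocked at C.
Path 2: L → R ← P → K
  P is a fork here and P is conditioned on, so the path is blocked at P.
Path 3: L → B ← P → R ← Y ← C → K
  P is a fork here and P is conditioned on, so the path is blocked at P.
Path 4: L → B ← P → K
  P is a fork here and P is conditioned on, so the path is blocked at P.
Path 5: L → C → Y → R ← P → K
  C is a chain here and C is conditioned on, so the path is blocked at C.
Path 6: L → C → K
  C is a chain here and C is conditioned on, so the path is blocked at C.
All paths are blocked; L ⊥ K | {B, C, P, R} holds.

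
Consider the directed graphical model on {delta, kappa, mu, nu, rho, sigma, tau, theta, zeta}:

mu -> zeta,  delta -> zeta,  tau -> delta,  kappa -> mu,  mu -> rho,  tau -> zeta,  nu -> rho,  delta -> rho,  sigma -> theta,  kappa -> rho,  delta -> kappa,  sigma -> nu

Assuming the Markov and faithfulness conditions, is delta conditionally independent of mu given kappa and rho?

No

Enumerating the 6 paths from delta to mu and testing each for blocking by {kappa, rho}:
  1. delta → rho ← kappa → mu — rho:collider[open]; kappa:fork[blocks] ⇒ blocked
  2. delta → rho ← mu — rho:collider[open] ⇒ active
  3. delta → zeta ← mu — zeta:collider[blocks] ⇒ blocked
  4. delta → kappa → rho ← mu — kappa:chain[blocks]; rho:collider[open] ⇒ blocked
  5. delta → kappa → mu — kappa:chain[blocks] ⇒ blocked
  6. delta ← tau → zeta ← mu — tau:fork[open]; zeta:collider[blocks] ⇒ blocked
Because an active path exists, delta and mu are not d-separated.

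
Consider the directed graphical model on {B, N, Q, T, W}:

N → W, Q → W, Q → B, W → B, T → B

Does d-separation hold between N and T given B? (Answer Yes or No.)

No — N and T are not d-separated given {B}.

2 paths connect N and T; each must be blocked for d-separation to hold:
Path 1: N → W → B ← T
  W is a chain and W is not conditioned on; B is a collider and B is conditioned on, which opens it — no node blocks this path, so it is active.
Path 2: N → W ← Q → B ← T
  W is a collider and its descendant B is conditioned on, which opens it; Q is a fork and Q is not conditioned on; B is a collider and B is conditioned on, which opens it — no node blocks this path, so it is active.
At least one path is unblocked, so d-separation fails.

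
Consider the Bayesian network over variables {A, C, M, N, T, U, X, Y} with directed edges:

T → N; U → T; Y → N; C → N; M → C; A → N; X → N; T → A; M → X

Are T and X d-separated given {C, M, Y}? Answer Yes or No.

We examine all 4 paths between T and X:
Path 1: T → A → N ← X
  N is a collider here and neither N nor any of its descendants is conditioned on, so the collider stays closed — the path is blocked at N.
Path 2: T → A → N ← C ← M → X
  N is a collider here and neither N nor any of its descendants is conditioned on, so the collider stays closed — the path is blocked at N.
Path 3: T → N ← X
  N is a collider here and neither N nor any of its descendants is conditioned on, so the collider stays closed — the path is blocked at N.
Path 4: T → N ← C ← M → X
  N is a collider here and neither N nor any of its descendants is conditioned on, so the collider stays closed — the path is blocked at N.
Since every path is blocked, d-separation holds.

Yes — T and X are d-separated given {C, M, Y}.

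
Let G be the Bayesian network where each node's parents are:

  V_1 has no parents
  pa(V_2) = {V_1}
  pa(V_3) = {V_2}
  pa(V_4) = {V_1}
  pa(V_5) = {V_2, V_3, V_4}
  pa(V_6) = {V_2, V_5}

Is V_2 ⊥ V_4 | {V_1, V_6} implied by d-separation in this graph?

No

Enumerating the 4 paths from V_2 to V_4 and testing each for blocking by {V_1, V_6}:
Path 1: V_2 → V_5 ← V_4
  V_5 is a collider and its descendant V_6 is conditioned on, which opens it — no node blocks this path, so it is active.
Path 2: V_2 → V_6 ← V_5 ← V_4
  V_6 is a collider and V_6 is conditioned on, which opens it; V_5 is a chain and V_5 is not conditioned on — no node blocks this path, so it is active.
Path 3: V_2 → V_3 → V_5 ← V_4
  V_3 is a chain and V_3 is not conditioned on; V_5 is a collider and its descendant V_6 is conditioned on, which opens it — no node blocks this path, so it is active.
Path 4: V_2 ← V_1 → V_4
  V_1 is a fork here and V_1 is conditioned on, so the path is blocked at V_1.
Because an active path exists, V_2 and V_4 are not d-separated.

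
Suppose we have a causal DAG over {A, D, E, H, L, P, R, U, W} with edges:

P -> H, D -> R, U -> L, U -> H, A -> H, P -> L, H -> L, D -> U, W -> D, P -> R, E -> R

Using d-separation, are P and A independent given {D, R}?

Yes — P and A are d-separated given {D, R}.

We examine all 5 paths between P and A:
Path 1: P → L ← U → H ← A
  L is a collider here and neither L nor any of its descendants is conditioned on, so the collider stays closed — the path is blocked at L.
Path 2: P → L ← H ← A
  L is a collider here and neither L nor any of its descendants is conditioned on, so the collider stays closed — the path is blocked at L.
Path 3: P → R ← D → U → L ← H ← A
  D is a fork here and D is conditioned on, so the path is blocked at D.
Path 4: P → R ← D → U → H ← A
  D is a fork here and D is conditioned on, so the path is blocked at D.
Path 5: P → H ← A
  H is a collider here and neither H nor any of its descendants is conditioned on, so the collider stays closed — the path is blocked at H.
Since every path is blocked, d-separation holds.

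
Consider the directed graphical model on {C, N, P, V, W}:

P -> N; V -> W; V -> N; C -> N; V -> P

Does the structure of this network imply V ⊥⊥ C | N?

Enumerating the 2 paths from V to C and testing each for blocking by {N}:
Path 1: V → P → N ← C
  P is a chain and P is not conditioned on; N is a collider and N is conditioned on, which opens it — no node blocks this path, so it is active.
Path 2: V → N ← C
  N is a collider and N is conditioned on, which opens it — no node blocks this path, so it is active.
Because an active path exists, V and C are not d-separated.

No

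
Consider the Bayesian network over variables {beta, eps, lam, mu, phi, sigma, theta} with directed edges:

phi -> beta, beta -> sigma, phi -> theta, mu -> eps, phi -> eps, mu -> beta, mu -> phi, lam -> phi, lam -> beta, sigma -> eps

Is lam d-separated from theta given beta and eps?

Enumerating the 6 paths from lam to theta and testing each for blocking by {beta, eps}:
Path 1: lam → beta → sigma → eps ← phi → theta
  beta is a chain here and beta is conditioned on, so the path is blocked at beta.
Path 2: lam → beta → sigma → eps ← mu → phi → theta
  beta is a chain here and beta is conditioned on, so the path is blocked at beta.
Path 3: lam → beta ← phi → theta
  beta is a collider and beta is conditioned on, which opens it; phi is a fork and phi is not conditioned on — no node blocks this path, so it is active.
Path 4: lam → beta ← mu → eps ← phi → theta
  beta is a collider and beta is conditioned on, which opens it; mu is a fork and mu is not conditioned on; eps is a collider and eps is conditioned on, which opens it; phi is a fork and phi is not conditioned on — no node blocks this path, so it is active.
Path 5: lam → beta ← mu → phi → theta
  beta is a collider and beta is conditioned on, which opens it; mu is a fork and mu is not conditioned on; phi is a chain and phi is not conditioned on — no node blocks this path, so it is active.
Path 6: lam → phi → theta
  phi is a chain and phi is not conditioned on — no node blocks this path, so it is active.
At least one path is unblocked, so d-separation fails.

No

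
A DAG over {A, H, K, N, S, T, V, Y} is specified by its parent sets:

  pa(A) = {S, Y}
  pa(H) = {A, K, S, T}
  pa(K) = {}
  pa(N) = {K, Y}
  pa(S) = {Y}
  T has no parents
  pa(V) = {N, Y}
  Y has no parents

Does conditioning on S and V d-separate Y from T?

Yes — Y and T are d-separated given {S, V}.

We examine all 6 paths between Y and T:
Path 1: Y → S → H ← T
  S is a chain here and S is conditioned on, so the path is blocked at S.
Path 2: Y → S → A → H ← T
  S is a chain here and S is conditioned on, so the path is blocked at S.
Path 3: Y → A ← S → H ← T
  A is a collider here and neither A nor any of its descendants is conditioned on, so the collider stays closed — the path is blocked at A.
Path 4: Y → A → H ← T
  H is a collider here and neither H nor any of its descendants is conditioned on, so the collider stays closed — the path is blocked at H.
Path 5: Y → V ← N ← K → H ← T
  H is a collider here and neither H nor any of its descendants is conditioned on, so the collider stays closed — the path is blocked at H.
Path 6: Y → N ← K → H ← T
  H is a collider here and neither H nor any of its descendants is conditioned on, so the collider stays closed — the path is blocked at H.
All paths are blocked; Y ⊥ T | {S, V} holds.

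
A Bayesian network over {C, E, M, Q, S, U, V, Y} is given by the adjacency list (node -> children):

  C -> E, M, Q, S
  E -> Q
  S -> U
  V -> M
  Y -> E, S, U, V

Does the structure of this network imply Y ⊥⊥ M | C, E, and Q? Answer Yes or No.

5 paths connect Y and M; each must be blocked for d-separation to hold:
  1. Y → E ← C → M — E:collider[open]; C:fork[blocks] ⇒ blocked
  2. Y → E → Q ← C → M — E:chain[blocks]; Q:collider[open]; C:fork[blocks] ⇒ blocked
  3. Y → U ← S ← C → M — U:collider[blocks]; S:chain[open]; C:fork[blocks] ⇒ blocked
  4. Y → S ← C → M — S:collider[blocks]; C:fork[blocks] ⇒ blocked
  5. Y → V → M — V:chain[open] ⇒ active
Since the path Y → V → M is active, Y and M are not d-separated given {C, E, Q}.

No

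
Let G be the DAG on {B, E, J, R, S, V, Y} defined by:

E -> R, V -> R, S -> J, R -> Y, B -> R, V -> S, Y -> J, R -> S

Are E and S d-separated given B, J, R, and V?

3 paths connect E and S; each must be blocked for d-separation to hold:
Path 1: E → R → S
  R is a chain here and R is conditioned on, so the path is blocked at R.
Path 2: E → R ← V → S
  V is a fork here and V is conditioned on, so the path is blocked at V.
Path 3: E → R → Y → J ← S
  R is a chain here and R is conditioned on, so the path is blocked at R.
All paths are blocked; E ⊥ S | {B, J, R, V} holds.

Yes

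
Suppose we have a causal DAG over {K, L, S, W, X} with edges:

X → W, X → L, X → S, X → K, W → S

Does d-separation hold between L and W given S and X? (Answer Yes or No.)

There are 2 undirected paths between L and W; checking each against the conditioning set {S, X}:
Path 1: L ← X → W
  X is a fork here and X is conditioned on, so the path is blocked at X.
Path 2: L ← X → S ← W
  X is a fork here and X is conditioned on, so the path is blocked at X.
Since every path is blocked, d-separation holds.

Yes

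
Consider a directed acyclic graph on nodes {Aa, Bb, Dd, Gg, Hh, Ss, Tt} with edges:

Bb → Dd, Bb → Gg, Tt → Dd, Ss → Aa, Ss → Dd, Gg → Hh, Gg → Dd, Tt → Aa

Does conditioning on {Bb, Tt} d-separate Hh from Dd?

No

Enumerating the 2 paths from Hh to Dd and testing each for blocking by {Bb, Tt}:
Path 1: Hh ← Gg ← Bb → Dd
  Bb is a fork here and Bb is conditioned on, so the path is blocked at Bb.
Path 2: Hh ← Gg → Dd
  Gg is a fork and Gg is not conditioned on — no node blocks this path, so it is active.
At least one path is unblocked, so d-separation fails.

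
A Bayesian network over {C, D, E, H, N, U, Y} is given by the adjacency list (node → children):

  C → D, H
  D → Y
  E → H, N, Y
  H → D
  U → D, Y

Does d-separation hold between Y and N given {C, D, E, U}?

We examine all 5 paths between Y and N:
  1. Y ← E → N — E:fork[blocks] ⇒ blocked
  2. Y ← D ← C → H ← E → N — D:chain[blocks]; C:fork[blocks]; H:collider[open]; E:fork[blocks] ⇒ blocked
  3. Y ← D ← H ← E → N — D:chain[blocks]; H:chain[open]; E:fork[blocks] ⇒ blocked
  4. Y ← U → D ← C → H ← E → N — U:fork[blocks]; D:collider[open]; C:fork[blocks]; H:collider[open]; E:fork[blocks] ⇒ blocked
  5. Y ← U → D ← H ← E → N — U:fork[blocks]; D:collider[open]; H:chain[open]; E:fork[blocks] ⇒ blocked
Every path is blocked, so Y and N are d-separated given {C, D, E, U}.

Yes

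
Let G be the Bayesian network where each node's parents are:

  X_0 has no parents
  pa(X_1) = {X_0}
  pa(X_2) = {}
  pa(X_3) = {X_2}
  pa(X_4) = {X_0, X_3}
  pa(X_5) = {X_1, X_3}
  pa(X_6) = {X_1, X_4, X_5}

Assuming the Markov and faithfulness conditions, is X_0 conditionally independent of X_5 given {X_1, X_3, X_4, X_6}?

6 paths connect X_0 and X_5; each must be blocked for d-separation to hold:
Path 1: X_0 → X_4 ← X_3 → X_5
  X_3 is a fork here and X_3 is conditioned on, so the path is blocked at X_3.
Path 2: X_0 → X_4 → X_6 ← X_5
  X_4 is a chain here and X_4 is conditioned on, so the path is blocked at X_4.
Path 3: X_0 → X_4 → X_6 ← X_1 → X_5
  X_4 is a chain here and X_4 is conditioned on, so the path is blocked at X_4.
Path 4: X_0 → X_1 → X_6 ← X_5
  X_1 is a chain here and X_1 is conditioned on, so the path is blocked at X_1.
Path 5: X_0 → X_1 → X_6 ← X_4 ← X_3 → X_5
  X_1 is a chain here and X_1 is conditioned on, so the path is blocked at X_1.
Path 6: X_0 → X_1 → X_5
  X_1 is a chain here and X_1 is conditioned on, so the path is blocked at X_1.
Since every path is blocked, d-separation holds.

Yes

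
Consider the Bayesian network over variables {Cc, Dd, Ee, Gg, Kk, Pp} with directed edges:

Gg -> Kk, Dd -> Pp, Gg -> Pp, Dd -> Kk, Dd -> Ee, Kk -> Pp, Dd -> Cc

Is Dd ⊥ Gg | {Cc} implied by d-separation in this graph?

Yes

There are 4 undirected paths between Dd and Gg; checking each against the conditioning set {Cc}:
Path 1: Dd → Pp ← Gg
  Pp is a collider here and neither Pp nor any of its descendants is conditioned on, so the collider stays closed — the path is blocked at Pp.
Path 2: Dd → Pp ← Kk ← Gg
  Pp is a collider here and neither Pp nor any of its descendants is conditioned on, so the collider stays closed — the path is blocked at Pp.
Path 3: Dd → Kk ← Gg
  Kk is a collider here and neither Kk nor any of its descendants is conditioned on, so the collider stays closed — the path is blocked at Kk.
Path 4: Dd → Kk → Pp ← Gg
  Pp is a collider here and neither Pp nor any of its descendants is conditioned on, so the collider stays closed — the path is blocked at Pp.
Every path is blocked, so Dd and Gg are d-separated given {Cc}.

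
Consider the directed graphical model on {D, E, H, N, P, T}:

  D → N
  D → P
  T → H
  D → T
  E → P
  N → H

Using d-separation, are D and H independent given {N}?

No

2 paths connect D and H; each must be blocked for d-separation to hold:
Path 1: D → N → H
  N is a chain here and N is conditioned on, so the path is blocked at N.
Path 2: D → T → H
  T is a chain and T is not conditioned on — no node blocks this path, so it is active.
Because an active path exists, D and H are not d-separated.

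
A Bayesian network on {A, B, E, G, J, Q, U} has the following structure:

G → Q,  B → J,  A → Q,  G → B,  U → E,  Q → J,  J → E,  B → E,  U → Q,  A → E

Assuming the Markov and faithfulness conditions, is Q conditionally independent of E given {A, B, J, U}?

Yes

We examine all 6 paths between Q and E:
  1. Q → J ← B → E — J:collider[open]; B:fork[blocks] ⇒ blocked
  2. Q → J → E — J:chain[blocks] ⇒ blocked
  3. Q ← U → E — U:fork[blocks] ⇒ blocked
  4. Q ← G → B → J → E — G:fork[open]; B:chain[blocks]; J:chain[blocks] ⇒ blocked
  5. Q ← G → B → E — G:fork[open]; B:chain[blocks] ⇒ blocked
  6. Q ← A → E — A:fork[blocks] ⇒ blocked
Since every path is blocked, d-separation holds.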